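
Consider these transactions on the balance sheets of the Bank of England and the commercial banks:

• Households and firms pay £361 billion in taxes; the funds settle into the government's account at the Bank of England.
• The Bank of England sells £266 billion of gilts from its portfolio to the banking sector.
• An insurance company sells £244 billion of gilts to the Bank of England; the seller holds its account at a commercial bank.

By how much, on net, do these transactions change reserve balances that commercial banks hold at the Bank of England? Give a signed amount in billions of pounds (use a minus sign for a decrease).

-£383 billion

Government account inflow £361 billion: funds move from bank reserves into the government account → −£361B.
OMO sale (to banks) £266 billion: the buying banks pay out of their reserve balances → −£266B.
Asset purchase (from non-banks) £244 billion: the Bank of England pays by crediting reserve accounts → +£244B.
Net: −361 − 266 + 244 = -£383 billion.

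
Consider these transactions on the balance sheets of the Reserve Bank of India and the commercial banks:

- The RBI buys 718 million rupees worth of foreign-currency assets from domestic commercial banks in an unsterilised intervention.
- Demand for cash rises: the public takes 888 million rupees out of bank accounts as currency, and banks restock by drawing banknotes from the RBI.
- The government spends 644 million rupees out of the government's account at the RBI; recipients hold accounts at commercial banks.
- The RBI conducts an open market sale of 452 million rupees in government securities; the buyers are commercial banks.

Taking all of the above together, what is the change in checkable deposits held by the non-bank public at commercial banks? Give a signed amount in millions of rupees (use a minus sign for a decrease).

-244 million

RBI balance sheet:
  Assets:      Securities −452M, Foreign assets +718M
  Liabilities: Bank reserves +22M, Currency in circulation +888M, Government deposits −644M
Commercial banking system:
  Assets:      Reserves at CB +22M, Securities +452M, Foreign assets −718M
  Liabilities: Checkable deposits −244M
So the change in checkable deposits held by the non-bank public at commercial banks is -244 million.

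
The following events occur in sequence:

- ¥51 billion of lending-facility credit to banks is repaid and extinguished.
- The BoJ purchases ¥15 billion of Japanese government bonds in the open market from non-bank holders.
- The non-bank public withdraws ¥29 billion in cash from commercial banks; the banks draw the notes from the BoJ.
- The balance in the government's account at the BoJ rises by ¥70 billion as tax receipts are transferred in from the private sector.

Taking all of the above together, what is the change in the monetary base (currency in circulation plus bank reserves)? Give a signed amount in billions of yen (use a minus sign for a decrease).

Discount-window repayment ¥51 billion: BoJ balance sheet contracts → −¥51B.
Asset purchase (from non-banks) ¥15 billion: BoJ balance sheet expands → +¥15B.
Currency withdrawal ¥29 billion: just a shift between currency and reserves — both are base money → 0.
Government account inflow ¥70 billion: reserves shift to a non-base liability → −¥70B.
Net: −51 + 15 + 0 − 70 = -¥106 billion.

-¥106 billion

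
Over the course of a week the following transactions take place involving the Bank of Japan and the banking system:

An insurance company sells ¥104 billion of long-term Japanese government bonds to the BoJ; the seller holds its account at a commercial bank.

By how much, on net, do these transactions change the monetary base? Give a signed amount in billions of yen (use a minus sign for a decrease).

Asset purchase (from non-banks) ¥104 billion: BoJ balance sheet expands → +¥104B.

+¥104 billion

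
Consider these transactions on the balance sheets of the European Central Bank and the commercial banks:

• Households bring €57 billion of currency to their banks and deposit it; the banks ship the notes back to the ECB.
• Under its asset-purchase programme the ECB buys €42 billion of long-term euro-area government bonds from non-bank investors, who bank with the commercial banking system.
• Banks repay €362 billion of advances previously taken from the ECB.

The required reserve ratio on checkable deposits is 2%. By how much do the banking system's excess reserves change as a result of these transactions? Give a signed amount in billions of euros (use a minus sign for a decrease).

-€264.98 billion

Currency deposit €57 billion: reserves +€57B, deposits +€57B.
Asset purchase (from non-banks) €42 billion: reserves +€42B, deposits +€42B.
Discount-window repayment €362 billion: reserves −€362B, deposits 0.
Totals: Δreserves = −€263B, Δdeposits = +€99B.
Δrequired reserves = 2% × +€99B = +€1.98B.
Δexcess reserves = Δreserves − Δrequired = −€263B − (+€1.98B) = -€264.98 billion.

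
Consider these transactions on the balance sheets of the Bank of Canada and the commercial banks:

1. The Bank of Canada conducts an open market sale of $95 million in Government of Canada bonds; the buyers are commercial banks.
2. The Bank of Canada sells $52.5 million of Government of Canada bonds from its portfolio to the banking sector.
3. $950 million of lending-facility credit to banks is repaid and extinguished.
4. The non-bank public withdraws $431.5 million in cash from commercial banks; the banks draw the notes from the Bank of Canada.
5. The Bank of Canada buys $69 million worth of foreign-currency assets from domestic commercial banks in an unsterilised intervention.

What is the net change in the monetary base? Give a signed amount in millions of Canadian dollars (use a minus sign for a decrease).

-$1028.5 million

OMO sale (to banks) $95 million: Bank of Canada balance sheet contracts → −$95M.
OMO sale (to banks) $52.5 million: Bank of Canada balance sheet contracts → −$52.5M.
Discount-window repayment $950 million: Bank of Canada balance sheet contracts → −$950M.
Currency withdrawal $431.5 million: just a shift between currency and reserves — both are base money → 0.
FX purchase $69 million: Bank of Canada balance sheet expands → +$69M.
Net: −95 − 52.5 − 950 + 0 + 69 = -$1028.5 million.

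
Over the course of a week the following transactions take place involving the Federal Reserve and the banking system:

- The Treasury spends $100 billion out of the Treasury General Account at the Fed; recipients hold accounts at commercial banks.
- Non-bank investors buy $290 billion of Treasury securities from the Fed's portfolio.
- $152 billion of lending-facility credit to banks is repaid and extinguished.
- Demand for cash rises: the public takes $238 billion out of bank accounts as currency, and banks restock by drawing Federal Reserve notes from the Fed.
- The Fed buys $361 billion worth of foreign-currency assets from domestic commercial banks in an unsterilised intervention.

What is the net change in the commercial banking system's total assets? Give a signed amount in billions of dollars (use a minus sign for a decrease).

-$580 billion

Government spending $100 billion: bank balance sheets expand → +$100B.
Asset sale (to non-banks) $290 billion: bank balance sheets shrink → −$290B.
Discount-window repayment $152 billion: bank balance sheets shrink → −$152B.
Currency withdrawal $238 billion: bank balance sheets shrink → −$238B.
FX purchase $361 billion: just an asset swap on bank balance sheets → 0.
Net: 100 − 290 − 152 − 238 + 0 = -$580 billion.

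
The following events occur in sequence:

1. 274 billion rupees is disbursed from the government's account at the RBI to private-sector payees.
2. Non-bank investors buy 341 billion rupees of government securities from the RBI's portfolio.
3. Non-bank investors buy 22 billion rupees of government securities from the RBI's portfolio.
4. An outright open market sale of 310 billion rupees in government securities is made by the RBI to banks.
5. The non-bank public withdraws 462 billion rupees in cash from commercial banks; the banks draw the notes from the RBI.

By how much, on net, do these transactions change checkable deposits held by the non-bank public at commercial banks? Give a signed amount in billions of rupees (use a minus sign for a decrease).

RBI balance sheet:
  Assets:      Securities −673B
  Liabilities: Bank reserves −861B, Currency in circulation +462B, Government deposits −274B
Commercial banking system:
  Assets:      Reserves at CB −861B, Securities +310B
  Liabilities: Checkable deposits −551B
So the change in checkable deposits held by the non-bank public at commercial banks is -551 billion.

-551 billion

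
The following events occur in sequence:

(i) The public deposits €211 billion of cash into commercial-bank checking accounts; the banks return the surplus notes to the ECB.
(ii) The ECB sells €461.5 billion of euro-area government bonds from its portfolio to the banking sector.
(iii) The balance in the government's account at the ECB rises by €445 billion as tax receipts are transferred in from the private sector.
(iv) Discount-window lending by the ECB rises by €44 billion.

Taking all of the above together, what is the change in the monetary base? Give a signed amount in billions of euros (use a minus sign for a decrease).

-€862.5 billion

ECB balance sheet:
  Assets:      Securities −€461.5B, Loans to banks +€44B
  Liabilities: Bank reserves −€651.5B, Currency in circulation −€211B, Government deposits +€445B
Commercial banking system:
  Assets:      Reserves at CB −€651.5B, Securities +€461.5B
  Liabilities: Checkable deposits −€234B, Borrowings from CB +€44B
Monetary base = currency + reserves: −€211B + (−€651.5B) = -€862.5 billion.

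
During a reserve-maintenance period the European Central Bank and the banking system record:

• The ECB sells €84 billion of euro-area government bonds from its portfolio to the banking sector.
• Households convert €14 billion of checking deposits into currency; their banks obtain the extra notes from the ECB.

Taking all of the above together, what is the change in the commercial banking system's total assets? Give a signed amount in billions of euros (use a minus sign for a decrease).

-€14 billion

ECB balance sheet:
  Assets:      Securities −€84B
  Liabilities: Bank reserves −€98B, Currency in circulation +€14B
Commercial banking system:
  Assets:      Reserves at CB −€98B, Securities +€84B
  Liabilities: Checkable deposits −€14B
Change in total bank assets = -€14 billion.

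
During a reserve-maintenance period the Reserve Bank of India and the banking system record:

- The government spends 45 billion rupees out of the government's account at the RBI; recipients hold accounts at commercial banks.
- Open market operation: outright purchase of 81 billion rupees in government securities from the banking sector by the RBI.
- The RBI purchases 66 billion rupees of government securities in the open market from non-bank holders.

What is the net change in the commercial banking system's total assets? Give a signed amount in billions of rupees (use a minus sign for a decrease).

+111 billion

RBI balance sheet:
  Assets:      Securities +147B
  Liabilities: Bank reserves +192B, Government deposits −45B
Commercial banking system:
  Assets:      Reserves at CB +192B, Securities −81B
  Liabilities: Checkable deposits +111B
Change in total bank assets = +111 billion.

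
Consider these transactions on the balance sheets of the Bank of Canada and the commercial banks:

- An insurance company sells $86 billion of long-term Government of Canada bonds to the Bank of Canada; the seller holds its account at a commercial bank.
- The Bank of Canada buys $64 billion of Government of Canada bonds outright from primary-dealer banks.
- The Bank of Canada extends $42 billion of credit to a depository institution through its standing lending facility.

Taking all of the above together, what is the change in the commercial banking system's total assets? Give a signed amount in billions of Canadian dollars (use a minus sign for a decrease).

Asset purchase (from non-banks) $86 billion: bank balance sheets expand → +$86B.
OMO purchase (from banks) $64 billion: just an asset swap on bank balance sheets → 0.
Discount-window loan $42 billion: bank balance sheets expand → +$42B.
Net: 86 + 0 + 42 = +$128 billion.

+$128 billion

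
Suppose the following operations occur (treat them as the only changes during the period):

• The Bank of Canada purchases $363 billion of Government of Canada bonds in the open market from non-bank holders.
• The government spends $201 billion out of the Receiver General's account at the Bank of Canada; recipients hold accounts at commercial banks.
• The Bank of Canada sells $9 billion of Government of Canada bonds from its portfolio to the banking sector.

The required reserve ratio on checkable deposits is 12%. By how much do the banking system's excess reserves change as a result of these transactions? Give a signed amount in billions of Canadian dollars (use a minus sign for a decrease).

Asset purchase (from non-banks) $363 billion: reserves +$363B, deposits +$363B.
Government spending $201 billion: reserves +$201B, deposits +$201B.
OMO sale (to banks) $9 billion: reserves −$9B, deposits 0.
Totals: Δreserves = +$555B, Δdeposits = +$564B.
Δrequired reserves = 12% × +$564B = +$67.68B.
Δexcess reserves = Δreserves − Δrequired = +$555B − (+$67.68B) = +$487.32 billion.

+$487.32 billion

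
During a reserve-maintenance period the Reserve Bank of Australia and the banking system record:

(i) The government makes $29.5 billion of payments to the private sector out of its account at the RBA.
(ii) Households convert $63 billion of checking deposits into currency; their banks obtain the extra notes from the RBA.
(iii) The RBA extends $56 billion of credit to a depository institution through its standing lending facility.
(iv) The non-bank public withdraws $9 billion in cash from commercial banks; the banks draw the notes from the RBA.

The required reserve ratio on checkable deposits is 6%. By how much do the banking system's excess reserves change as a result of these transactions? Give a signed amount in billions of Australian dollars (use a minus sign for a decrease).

Government spending $29.5 billion: reserves +$29.5B, deposits +$29.5B.
Currency withdrawal $63 billion: reserves −$63B, deposits −$63B.
Discount-window loan $56 billion: reserves +$56B, deposits 0.
Currency withdrawal $9 billion: reserves −$9B, deposits −$9B.
Totals: Δreserves = +$13.5B, Δdeposits = −$42.5B.
Δrequired reserves = 6% × −$42.5B = −$2.55B.
Δexcess reserves = Δreserves − Δrequired = +$13.5B − (−$2.55B) = +$16.05 billion.

+$16.05 billion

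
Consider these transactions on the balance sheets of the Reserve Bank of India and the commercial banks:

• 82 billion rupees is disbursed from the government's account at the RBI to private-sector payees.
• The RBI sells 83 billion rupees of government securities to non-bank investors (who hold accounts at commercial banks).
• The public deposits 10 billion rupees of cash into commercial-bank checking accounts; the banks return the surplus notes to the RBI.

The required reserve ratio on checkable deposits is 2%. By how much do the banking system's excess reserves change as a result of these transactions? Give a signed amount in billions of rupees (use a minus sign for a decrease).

+8.82 billion

Government spending 82 billion rupees: reserves +82B, deposits +82B.
Asset sale (to non-banks) 83 billion rupees: reserves −83B, deposits −83B.
Currency deposit 10 billion rupees: reserves +10B, deposits +10B.
Totals: Δreserves = +9B, Δdeposits = +9B.
Δrequired reserves = 2% × +9B = +0.18B.
Δexcess reserves = Δreserves − Δrequired = +9B − (+0.18B) = +8.82 billion.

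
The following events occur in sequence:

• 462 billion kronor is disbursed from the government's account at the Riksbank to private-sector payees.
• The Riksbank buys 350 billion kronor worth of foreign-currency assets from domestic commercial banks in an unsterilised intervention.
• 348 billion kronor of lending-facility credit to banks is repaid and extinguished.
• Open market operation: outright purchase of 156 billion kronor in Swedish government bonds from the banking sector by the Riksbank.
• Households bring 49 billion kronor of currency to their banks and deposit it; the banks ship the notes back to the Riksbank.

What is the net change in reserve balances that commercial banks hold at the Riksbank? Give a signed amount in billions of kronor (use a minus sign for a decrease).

Government spending 462 billion kronor: government payments flow into bank reserve accounts → +462B.
FX purchase 350 billion kronor: the Riksbank pays by crediting reserve accounts → +350B.
Discount-window repayment 348 billion kronor: repayment is debited from reserves → −348B.
OMO purchase (from banks) 156 billion kronor: the Riksbank pays by crediting reserve accounts → +156B.
Currency deposit 49 billion kronor: returned notes are swapped for reserve credit → +49B.
Net: 462 + 350 − 348 + 156 + 49 = +669 billion.

+669 billion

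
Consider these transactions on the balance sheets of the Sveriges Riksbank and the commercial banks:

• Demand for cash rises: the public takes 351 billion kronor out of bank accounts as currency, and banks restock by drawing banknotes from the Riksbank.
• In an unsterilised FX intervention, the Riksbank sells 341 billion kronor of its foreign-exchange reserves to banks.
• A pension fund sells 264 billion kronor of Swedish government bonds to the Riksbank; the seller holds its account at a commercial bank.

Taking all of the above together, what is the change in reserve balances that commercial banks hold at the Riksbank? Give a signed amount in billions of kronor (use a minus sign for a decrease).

-428 billion

Currency withdrawal 351 billion kronor: banks swap reserves for currency → −351B.
FX sale 341 billion kronor: the buying banks pay out of their reserve balances → −341B.
Asset purchase (from non-banks) 264 billion kronor: the Riksbank pays by crediting reserve accounts → +264B.
Net: −351 − 341 + 264 = -428 billion.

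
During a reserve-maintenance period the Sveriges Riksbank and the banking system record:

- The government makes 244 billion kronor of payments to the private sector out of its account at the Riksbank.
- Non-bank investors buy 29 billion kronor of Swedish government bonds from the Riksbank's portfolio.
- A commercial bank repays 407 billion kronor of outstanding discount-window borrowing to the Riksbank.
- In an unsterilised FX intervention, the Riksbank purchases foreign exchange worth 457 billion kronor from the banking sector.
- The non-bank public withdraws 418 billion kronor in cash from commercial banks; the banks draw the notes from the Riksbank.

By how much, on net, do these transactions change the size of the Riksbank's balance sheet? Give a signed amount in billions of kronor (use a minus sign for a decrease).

+21 billion

Government spending 244 billion kronor: only the composition of liabilities changes → 0.
Asset sale (to non-banks) 29 billion kronor: a Riksbank asset is shed → −29B.
Discount-window repayment 407 billion kronor: a Riksbank asset is shed → −407B.
FX purchase 457 billion kronor: a Riksbank asset is acquired → +457B.
Currency withdrawal 418 billion kronor: only the composition of liabilities changes → 0.
Net: 0 − 29 − 407 + 457 + 0 = +21 billion.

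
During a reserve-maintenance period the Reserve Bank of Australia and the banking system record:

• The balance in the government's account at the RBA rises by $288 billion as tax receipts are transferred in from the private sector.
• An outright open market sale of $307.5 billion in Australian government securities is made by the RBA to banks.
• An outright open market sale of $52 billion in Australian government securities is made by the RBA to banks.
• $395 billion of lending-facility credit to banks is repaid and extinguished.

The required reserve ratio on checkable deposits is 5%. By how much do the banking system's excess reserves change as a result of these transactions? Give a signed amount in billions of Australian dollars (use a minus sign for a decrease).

-$1028.1 billion

Government account inflow $288 billion: reserves −$288B, deposits −$288B.
OMO sale (to banks) $307.5 billion: reserves −$307.5B, deposits 0.
OMO sale (to banks) $52 billion: reserves −$52B, deposits 0.
Discount-window repayment $395 billion: reserves −$395B, deposits 0.
Totals: Δreserves = −$1042.5B, Δdeposits = −$288B.
Δrequired reserves = 5% × −$288B = −$14.4B.
Δexcess reserves = Δreserves − Δrequired = −$1042.5B − (−$14.4B) = -$1028.1 billion.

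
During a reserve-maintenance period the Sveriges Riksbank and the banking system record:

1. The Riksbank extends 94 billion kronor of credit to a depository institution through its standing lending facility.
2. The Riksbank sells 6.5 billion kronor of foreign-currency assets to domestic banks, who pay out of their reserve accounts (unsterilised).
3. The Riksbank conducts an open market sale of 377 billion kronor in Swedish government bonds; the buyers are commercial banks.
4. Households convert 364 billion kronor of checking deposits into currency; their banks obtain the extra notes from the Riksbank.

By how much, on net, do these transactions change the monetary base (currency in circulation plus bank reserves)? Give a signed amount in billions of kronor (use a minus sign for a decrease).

-289.5 billion

Discount-window loan 94 billion kronor: Riksbank balance sheet expands → +94B.
FX sale 6.5 billion kronor: Riksbank balance sheet contracts → −6.5B.
OMO sale (to banks) 377 billion kronor: Riksbank balance sheet contracts → −377B.
Currency withdrawal 364 billion kronor: just a shift between currency and reserves — both are base money → 0.
Net: 94 − 6.5 − 377 + 0 = -289.5 billion.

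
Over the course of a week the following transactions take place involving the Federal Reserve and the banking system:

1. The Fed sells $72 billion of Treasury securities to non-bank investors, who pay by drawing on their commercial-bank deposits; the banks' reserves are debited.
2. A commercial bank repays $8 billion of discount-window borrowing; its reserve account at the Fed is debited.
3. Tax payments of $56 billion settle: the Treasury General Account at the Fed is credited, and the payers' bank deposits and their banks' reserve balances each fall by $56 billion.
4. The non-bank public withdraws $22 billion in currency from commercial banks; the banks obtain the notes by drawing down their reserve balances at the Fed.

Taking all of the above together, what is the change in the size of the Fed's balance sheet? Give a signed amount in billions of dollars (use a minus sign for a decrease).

Fed balance sheet:
  Assets:      Securities −$72B, Loans to banks −$8B
  Liabilities: Bank reserves −$158B, Currency in circulation +$22B, Government deposits +$56B
Change in total Fed assets = -$80 billion.

-$80 billion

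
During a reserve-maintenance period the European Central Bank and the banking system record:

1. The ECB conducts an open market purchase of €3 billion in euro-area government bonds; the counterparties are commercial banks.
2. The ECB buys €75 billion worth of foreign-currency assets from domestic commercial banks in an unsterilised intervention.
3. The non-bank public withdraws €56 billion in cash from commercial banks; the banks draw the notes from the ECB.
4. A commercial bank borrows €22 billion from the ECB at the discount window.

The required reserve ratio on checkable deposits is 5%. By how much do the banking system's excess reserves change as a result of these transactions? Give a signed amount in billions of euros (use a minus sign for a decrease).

+€46.8 billion

OMO purchase (from banks) €3 billion: reserves +€3B, deposits 0.
FX purchase €75 billion: reserves +€75B, deposits 0.
Currency withdrawal €56 billion: reserves −€56B, deposits −€56B.
Discount-window loan €22 billion: reserves +€22B, deposits 0.
Totals: Δreserves = +€44B, Δdeposits = −€56B.
Δrequired reserves = 5% × −€56B = −€2.8B.
Δexcess reserves = Δreserves − Δrequired = +€44B − (−€2.8B) = +€46.8 billion.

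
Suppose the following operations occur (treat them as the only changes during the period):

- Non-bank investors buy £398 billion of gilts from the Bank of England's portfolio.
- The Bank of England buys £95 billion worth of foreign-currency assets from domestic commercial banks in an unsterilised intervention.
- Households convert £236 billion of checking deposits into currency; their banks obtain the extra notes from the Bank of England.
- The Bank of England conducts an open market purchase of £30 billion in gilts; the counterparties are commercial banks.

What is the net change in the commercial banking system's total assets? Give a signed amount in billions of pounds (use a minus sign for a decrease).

-£634 billion

Bank of England balance sheet:
  Assets:      Securities −£368B, Foreign assets +£95B
  Liabilities: Bank reserves −£509B, Currency in circulation +£236B
Commercial banking system:
  Assets:      Reserves at CB −£509B, Securities −£30B, Foreign assets −£95B
  Liabilities: Checkable deposits −£634B
Change in total bank assets = -£634 billion.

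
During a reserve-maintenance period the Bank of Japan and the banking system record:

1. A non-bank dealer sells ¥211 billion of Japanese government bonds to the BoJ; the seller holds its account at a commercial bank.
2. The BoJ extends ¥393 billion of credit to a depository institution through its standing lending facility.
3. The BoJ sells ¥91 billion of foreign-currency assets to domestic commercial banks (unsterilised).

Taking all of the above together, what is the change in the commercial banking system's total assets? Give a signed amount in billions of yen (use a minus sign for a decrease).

Asset purchase (from non-banks) ¥211 billion: bank balance sheets expand → +¥211B.
Discount-window loan ¥393 billion: bank balance sheets expand → +¥393B.
FX sale ¥91 billion: just an asset swap on bank balance sheets → 0.
Net: 211 + 393 + 0 = +¥604 billion.

+¥604 billion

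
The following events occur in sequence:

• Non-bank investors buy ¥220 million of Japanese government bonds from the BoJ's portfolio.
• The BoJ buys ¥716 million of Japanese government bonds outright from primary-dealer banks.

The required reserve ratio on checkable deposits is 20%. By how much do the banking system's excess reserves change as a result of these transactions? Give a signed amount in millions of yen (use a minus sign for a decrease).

Asset sale (to non-banks) ¥220 million: reserves −¥220M, deposits −¥220M.
OMO purchase (from banks) ¥716 million: reserves +¥716M, deposits 0.
Totals: Δreserves = +¥496M, Δdeposits = −¥220M.
Δrequired reserves = 20% × −¥220M = −¥44M.
Δexcess reserves = Δreserves − Δrequired = +¥496M − (−¥44M) = +¥540 million.

+¥540 million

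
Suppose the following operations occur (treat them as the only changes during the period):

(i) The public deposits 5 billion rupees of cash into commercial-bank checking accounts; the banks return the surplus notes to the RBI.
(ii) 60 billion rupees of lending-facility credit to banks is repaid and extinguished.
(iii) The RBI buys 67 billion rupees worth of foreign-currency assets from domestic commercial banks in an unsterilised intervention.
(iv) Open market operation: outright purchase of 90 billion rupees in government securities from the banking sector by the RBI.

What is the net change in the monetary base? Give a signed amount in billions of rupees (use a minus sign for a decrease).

+97 billion

RBI balance sheet:
  Assets:      Securities +90B, Loans to banks −60B, Foreign assets +67B
  Liabilities: Bank reserves +102B, Currency in circulation −5B
Commercial banking system:
  Assets:      Reserves at CB +102B, Securities −90B, Foreign assets −67B
  Liabilities: Checkable deposits +5B, Borrowings from CB −60B
Monetary base = currency + reserves: −5B + (+102B) = +97 billion.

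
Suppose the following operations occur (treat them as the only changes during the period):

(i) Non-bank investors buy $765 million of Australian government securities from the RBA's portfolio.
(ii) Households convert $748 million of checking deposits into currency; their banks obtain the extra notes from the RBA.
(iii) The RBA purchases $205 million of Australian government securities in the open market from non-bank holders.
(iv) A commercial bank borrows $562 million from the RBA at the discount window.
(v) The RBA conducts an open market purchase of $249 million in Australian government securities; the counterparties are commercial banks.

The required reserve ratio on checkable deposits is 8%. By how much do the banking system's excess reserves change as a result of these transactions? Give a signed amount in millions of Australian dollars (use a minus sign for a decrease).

Asset sale (to non-banks) $765 million: reserves −$765M, deposits −$765M.
Currency withdrawal $748 million: reserves −$748M, deposits −$748M.
Asset purchase (from non-banks) $205 million: reserves +$205M, deposits +$205M.
Discount-window loan $562 million: reserves +$562M, deposits 0.
OMO purchase (from banks) $249 million: reserves +$249M, deposits 0.
Totals: Δreserves = −$497M, Δdeposits = −$1308M.
Δrequired reserves = 8% × −$1308M = −$104.64M.
Δexcess reserves = Δreserves − Δrequired = −$497M − (−$104.64M) = -$392.36 million.

-$392.36 million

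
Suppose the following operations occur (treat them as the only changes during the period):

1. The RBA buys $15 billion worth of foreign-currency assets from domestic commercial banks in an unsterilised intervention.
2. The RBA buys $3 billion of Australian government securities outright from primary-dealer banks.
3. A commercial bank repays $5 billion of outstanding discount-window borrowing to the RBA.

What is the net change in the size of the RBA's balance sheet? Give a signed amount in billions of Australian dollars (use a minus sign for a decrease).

FX purchase $15 billion: an RBA asset is acquired → +$15B.
OMO purchase (from banks) $3 billion: an RBA asset is acquired → +$3B.
Discount-window repayment $5 billion: an RBA asset is shed → −$5B.
Net: 15 + 3 − 5 = +$13 billion.

+$13 billion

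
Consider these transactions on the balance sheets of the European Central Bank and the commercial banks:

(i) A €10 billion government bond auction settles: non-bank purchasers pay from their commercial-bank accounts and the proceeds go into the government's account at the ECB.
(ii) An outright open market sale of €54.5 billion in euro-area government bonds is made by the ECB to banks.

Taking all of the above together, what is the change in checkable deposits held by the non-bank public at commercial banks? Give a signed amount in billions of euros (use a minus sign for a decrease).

-€10 billion

Government account inflow €10 billion: non-bank counterparties' bank balances fall → −€10B.
OMO sale (to banks) €54.5 billion: the counterparty is a bank, so public deposits are unchanged → 0.
Net: −10 + 0 = -€10 billion.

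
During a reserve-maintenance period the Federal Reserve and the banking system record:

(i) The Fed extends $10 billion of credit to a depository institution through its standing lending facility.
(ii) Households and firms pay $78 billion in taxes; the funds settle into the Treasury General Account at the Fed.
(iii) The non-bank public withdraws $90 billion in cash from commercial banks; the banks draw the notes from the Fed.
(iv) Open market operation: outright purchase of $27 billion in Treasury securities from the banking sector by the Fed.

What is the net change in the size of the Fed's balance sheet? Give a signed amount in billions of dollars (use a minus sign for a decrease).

Fed balance sheet:
  Assets:      Securities +$27B, Loans to banks +$10B
  Liabilities: Bank reserves −$131B, Currency in circulation +$90B, Government deposits +$78B
Change in total Fed assets = +$37 billion.

+$37 billion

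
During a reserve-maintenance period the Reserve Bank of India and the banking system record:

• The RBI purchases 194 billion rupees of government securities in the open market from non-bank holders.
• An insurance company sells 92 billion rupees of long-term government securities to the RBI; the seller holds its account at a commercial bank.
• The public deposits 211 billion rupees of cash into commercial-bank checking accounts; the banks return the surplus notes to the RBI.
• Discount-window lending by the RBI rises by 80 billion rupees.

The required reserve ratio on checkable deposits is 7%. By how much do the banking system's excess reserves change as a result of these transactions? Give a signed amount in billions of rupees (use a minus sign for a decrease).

Asset purchase (from non-banks) 194 billion rupees: reserves +194B, deposits +194B.
Asset purchase (from non-banks) 92 billion rupees: reserves +92B, deposits +92B.
Currency deposit 211 billion rupees: reserves +211B, deposits +211B.
Discount-window loan 80 billion rupees: reserves +80B, deposits 0.
Totals: Δreserves = +577B, Δdeposits = +497B.
Δrequired reserves = 7% × +497B = +34.79B.
Δexcess reserves = Δreserves − Δrequired = +577B − (+34.79B) = +542.21 billion.

+542.21 billion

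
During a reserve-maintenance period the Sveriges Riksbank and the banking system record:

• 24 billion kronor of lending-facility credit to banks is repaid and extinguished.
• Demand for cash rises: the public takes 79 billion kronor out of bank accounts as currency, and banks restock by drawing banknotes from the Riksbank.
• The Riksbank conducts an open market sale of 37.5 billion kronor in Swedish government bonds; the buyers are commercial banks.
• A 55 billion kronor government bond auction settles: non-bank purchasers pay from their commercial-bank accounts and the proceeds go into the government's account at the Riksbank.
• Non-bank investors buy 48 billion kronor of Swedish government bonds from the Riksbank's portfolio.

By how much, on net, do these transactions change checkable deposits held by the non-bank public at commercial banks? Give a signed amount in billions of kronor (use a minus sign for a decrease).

-182 billion

Riksbank balance sheet:
  Assets:      Securities −85.5B, Loans to banks −24B
  Liabilities: Bank reserves −243.5B, Currency in circulation +79B, Government deposits +55B
Commercial banking system:
  Assets:      Reserves at CB −243.5B, Securities +37.5B
  Liabilities: Checkable deposits −182B, Borrowings from CB −24B
So the change in checkable deposits held by the non-bank public at commercial banks is -182 billion.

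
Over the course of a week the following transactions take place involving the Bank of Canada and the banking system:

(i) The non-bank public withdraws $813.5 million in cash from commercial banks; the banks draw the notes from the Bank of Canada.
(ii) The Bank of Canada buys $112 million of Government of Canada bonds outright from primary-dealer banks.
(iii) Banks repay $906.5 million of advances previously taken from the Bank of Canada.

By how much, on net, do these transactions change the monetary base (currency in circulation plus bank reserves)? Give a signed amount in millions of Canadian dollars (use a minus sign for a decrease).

Bank of Canada balance sheet:
  Assets:      Securities +$112M, Loans to banks −$906.5M
  Liabilities: Bank reserves −$1608M, Currency in circulation +$813.5M
Monetary base = currency + reserves: +$813.5M + (−$1608M) = -$794.5 million.

-$794.5 million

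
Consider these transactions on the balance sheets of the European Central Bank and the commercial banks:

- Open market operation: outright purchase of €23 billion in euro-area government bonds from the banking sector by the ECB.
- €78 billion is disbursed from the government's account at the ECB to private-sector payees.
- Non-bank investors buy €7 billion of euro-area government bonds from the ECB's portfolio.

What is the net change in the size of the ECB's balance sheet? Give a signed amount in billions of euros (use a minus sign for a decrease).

+€16 billion

OMO purchase (from banks) €23 billion: an ECB asset is acquired → +€23B.
Government spending €78 billion: only the composition of liabilities changes → 0.
Asset sale (to non-banks) €7 billion: an ECB asset is shed → −€7B.
Net: 23 + 0 − 7 = +€16 billion.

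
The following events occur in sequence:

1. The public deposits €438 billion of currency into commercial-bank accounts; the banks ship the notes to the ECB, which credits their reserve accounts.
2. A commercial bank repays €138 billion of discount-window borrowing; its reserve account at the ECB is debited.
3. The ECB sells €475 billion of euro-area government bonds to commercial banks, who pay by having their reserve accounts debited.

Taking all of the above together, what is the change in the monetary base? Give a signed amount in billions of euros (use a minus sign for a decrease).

-€613 billion

ECB balance sheet:
  Assets:      Securities −€475B, Loans to banks −€138B
  Liabilities: Bank reserves −€175B, Currency in circulation −€438B
Monetary base = currency + reserves: −€438B + (−€175B) = -€613 billion.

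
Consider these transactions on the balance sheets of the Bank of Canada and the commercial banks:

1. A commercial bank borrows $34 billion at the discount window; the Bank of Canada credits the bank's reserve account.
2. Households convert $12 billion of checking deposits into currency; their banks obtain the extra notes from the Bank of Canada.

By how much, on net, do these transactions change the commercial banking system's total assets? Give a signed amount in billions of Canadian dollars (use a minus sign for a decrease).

Discount-window loan $34 billion: bank balance sheets expand → +$34B.
Currency withdrawal $12 billion: bank balance sheets shrink → −$12B.
Net: 34 − 12 = +$22 billion.

+$22 billion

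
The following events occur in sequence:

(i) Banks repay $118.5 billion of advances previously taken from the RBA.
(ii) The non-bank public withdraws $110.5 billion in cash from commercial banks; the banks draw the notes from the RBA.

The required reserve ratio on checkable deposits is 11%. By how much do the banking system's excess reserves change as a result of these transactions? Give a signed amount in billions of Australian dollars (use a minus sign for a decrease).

-$216.845 billion

Discount-window repayment $118.5 billion: reserves −$118.5B, deposits 0.
Currency withdrawal $110.5 billion: reserves −$110.5B, deposits −$110.5B.
Totals: Δreserves = −$229B, Δdeposits = −$110.5B.
Δrequired reserves = 11% × −$110.5B = −$12.155B.
Δexcess reserves = Δreserves − Δrequired = −$229B − (−$12.155B) = -$216.845 billion.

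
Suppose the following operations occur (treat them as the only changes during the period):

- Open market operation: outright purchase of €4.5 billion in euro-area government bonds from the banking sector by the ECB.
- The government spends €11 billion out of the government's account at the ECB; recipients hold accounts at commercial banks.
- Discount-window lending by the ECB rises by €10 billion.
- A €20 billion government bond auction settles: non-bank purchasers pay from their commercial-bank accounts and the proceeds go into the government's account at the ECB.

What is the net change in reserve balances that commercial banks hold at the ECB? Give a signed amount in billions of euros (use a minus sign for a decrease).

OMO purchase (from banks) €4.5 billion: the ECB pays by crediting reserve accounts → +€4.5B.
Government spending €11 billion: government payments flow into bank reserve accounts → +€11B.
Discount-window loan €10 billion: the loan is credited to the bank's reserve account → +€10B.
Government account inflow €20 billion: funds move from bank reserves into the government account → −€20B.
Net: 4.5 + 11 + 10 − 20 = +€5.5 billion.

+€5.5 billion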